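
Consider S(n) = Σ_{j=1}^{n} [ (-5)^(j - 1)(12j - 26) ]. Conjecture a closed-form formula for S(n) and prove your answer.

We claim S(n) = 2(-5)^n(-n + 2) - 4 for all n ≥ 1.
Base case (n = 1): S(1) = -14, and the closed form gives -14. They agree.
Suppose the result is true for n = j, so S(j) = 2(-5)^j(-j + 2) - 4.
Then S(j+1) = S(j) + ((-5)^j(12j - 14)) = (2(-5)^j(-j + 2) - 4) + ((-5)^j(12j - 14)).
Simplifying, S(j+1) = 10(-5)^j·j - 10(-5)^j - 4 = 2(-5)^(j+1)(-(j+1) + 2) - 4,
which is the closed form with n = j+1.
By the principle of mathematical induction, the result holds for all n ≥ 1.

S(n) = 2(-5)^n(-n + 2) - 4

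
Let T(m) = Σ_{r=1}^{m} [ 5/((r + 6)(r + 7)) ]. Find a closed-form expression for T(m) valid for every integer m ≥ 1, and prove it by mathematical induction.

T(m) = 5m/(7(m + 7))

We claim T(m) = 5m/(7(m + 7)) for all m ≥ 1.
For the base case m = 1: T(1) = 5/56, and the closed form gives 5/56. They agree.
Suppose the result is true for m = r, so T(r) = 5r/(7(r + 7)).
Then T(r+1) = T(r) + (5/((r + 7)(r + 8))) = (5r/(7(r + 7))) + (5/((r + 7)(r + 8))).
Simplifying, T(r+1) = 5(r + 1)/(7(r + 8)) = 5(r+1)/(7((r+1) + 7)),
which is the closed form with m = r+1.
By the principle of mathematical induction, the result holds for all m ≥ 1.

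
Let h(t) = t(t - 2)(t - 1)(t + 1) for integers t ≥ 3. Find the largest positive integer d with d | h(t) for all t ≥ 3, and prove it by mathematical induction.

Computing the first values: h(3) = 24 and h(4) = 120; gcd(24, 120) = 24, so d ≤ 24.
We prove 24 | t(t - 2)(t - 1)(t + 1) for all t ≥ 3 by induction on t.
Base case (t = 3): h(3) = 24 = 24·(1), so 24 | h(3).
Inductive step: suppose the statement holds for some r ≥ 3, i.e. 24 | h(r). Then
h(r+1) − h(r) = (r-1)·r·(r+1)·(r+2) − (r-2)·(r-1)·r·(r+1) = (r-1)·r·(r+1)·[(r+2) − (r-2)] = 4·(r-1)·r·(r+1). The product of 3 consecutive integers is divisible by (3)! = 6, so h(r+1) − h(r) is divisible by 4·6 = 24. By the inductive hypothesis 24 | h(r), hence 24 | h(r+1).
By induction, the statement is established for all t ≥ 3.
Therefore the largest such d is 24.

d = 24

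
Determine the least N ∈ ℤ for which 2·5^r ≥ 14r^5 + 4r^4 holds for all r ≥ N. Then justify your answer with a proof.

At r = 7: 156250 < 244902, so the inequality fails and N ≥ 8. We prove 2·5^r ≥ 14r^5 + 4r^4 for all r ≥ 8.
When r = 8: 2·5^r = 781250 and 14r^5 + 4r^4 = 475136, so 781250 ≥ 475136.
Suppose the result is true for r = k, so 2·5^k ≥ 14k^5 + 4k^4.
Then 2·5^(k + 1) = 5·(2·5^k) ≥ 5·(14k^5 + 4k^4).
Also, for k ≥ 8 we have 5·(14k^5 + 4k^4) ≥ 14(k+1)^5 + 4(k+1)^4, since 5·(14k^5 + 4k^4) − (14(k+1)^5 + 4(k+1)^4) = 56k^5 - 54k^4 - 156k^3 - 164k^2 - 86k - 18, which is nonnegative for all k ≥ 8.
Combining, 2·5^(k + 1) ≥ 14(k+1)^5 + 4(k+1)^4.
By the principle of mathematical induction, the result holds for all r ≥ 8.
Hence the smallest such N is 8.

N = 8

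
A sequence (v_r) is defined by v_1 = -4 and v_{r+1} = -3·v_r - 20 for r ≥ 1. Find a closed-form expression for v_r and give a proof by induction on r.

v_r = (-3)^(r - 1) - 5

Computing the first terms: v_1 = -4, v_2 = -8, v_3 = 4. This suggests v_r = (-3)^(r - 1) - 5.
For the base case r = 1: the formula gives -4 = -4 = v_1.
Suppose the result is true for r = j, so v_j = (-3)^(j - 1) - 5.
Then v_{j+1} = -3·v_j - 20 = -3·((-3)^(j - 1) - 5) - 20 = (-3)^j - 5 = (-3)^((j+1) - 1) - 5,
which is the claimed formula at r = j+1.
This completes the induction.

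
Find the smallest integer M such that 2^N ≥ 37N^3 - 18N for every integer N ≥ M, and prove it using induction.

At N = 17: 131072 < 181475, so the inequality fails and M ≥ 18. We prove 2^N ≥ 37N^3 - 18N for all N ≥ 18.
Base case (N = 18): 2^N = 262144 and 37N^3 - 18N = 215460, so 262144 ≥ 215460.
Suppose the result is true for N = i, so 2^i ≥ 37i^3 - 18i.
Then 2^(i + 1) = 2·(2^i) ≥ 2·(37i^3 - 18i).
Also, for i ≥ 18 we have 2·(37i^3 - 18i) ≥ 37(i+1)^3 - 18(i+1), since 2·(37i^3 - 18i) − (37(i+1)^3 - 18(i+1)) = 37i^3 - 111i^2 - 129i - 19, which is nonnegative for all i ≥ 18.
Combining, 2^(i + 1) ≥ 37(i+1)^3 - 18(i+1).
Hence, by induction on N, the claim holds for every N ≥ 18.
Hence the smallest such M is 18.

M = 18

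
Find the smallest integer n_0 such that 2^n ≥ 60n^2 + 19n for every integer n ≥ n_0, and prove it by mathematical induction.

n_0 = 14

At n = 13: 8192 < 10387, so the inequality fails and n_0 ≥ 14. We prove 2^n ≥ 60n^2 + 19n for all n ≥ 14.
Base step (n = 14): 2^n = 16384 and 60n^2 + 19n = 12026, so 16384 ≥ 12026.
For the inductive step, assume it holds for an arbitrary m ≥ 14, so 2^m ≥ 60m^2 + 19m.
Then 2^(m + 1) = 2·(2^m) ≥ 2·(60m^2 + 19m).
Also, for m ≥ 14 we have 2·(60m^2 + 19m) ≥ 60(m+1)^2 + 19(m+1), since 2·(60m^2 + 19m) − (60(m+1)^2 + 19(m+1)) = 60m^2 - 101m - 79, which is nonnegative for all m ≥ 14.
Combining, 2^(m + 1) ≥ 60(m+1)^2 + 19(m+1).
By the principle of mathematical induction, the result holds for all n ≥ 14.
Hence the smallest such n_0 is 14.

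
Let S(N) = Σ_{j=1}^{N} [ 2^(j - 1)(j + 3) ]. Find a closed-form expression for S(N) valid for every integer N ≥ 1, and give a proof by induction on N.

S(N) = 2^N(N + 2) - 2

We claim S(N) = 2^N(N + 2) - 2 for all N ≥ 1.
When N = 1: S(1) = 4, and the closed form gives 4. They agree.
Inductive step: suppose the statement holds for some j ≥ 1, so S(j) = 2^j(j + 2) - 2.
Then S(j+1) = S(j) + (2^j(j + 4)) = (2^j(j + 2) - 2) + (2^j(j + 4)).
Simplifying, S(j+1) = 2·2^j·j + 6·2^j - 2 = 2^(j+1)((j+1) + 2) - 2,
which is the closed form with N = j+1.
By induction, the statement is established for all N ≥ 1.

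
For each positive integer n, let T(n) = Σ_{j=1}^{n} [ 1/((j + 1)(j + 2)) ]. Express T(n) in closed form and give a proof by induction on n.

T(n) = n/(2(n + 2))

We claim T(n) = n/(2(n + 2)) for all n ≥ 1.
Base case (n = 1): T(1) = 1/6, and the closed form gives 1/6. They agree.
Suppose the result is true for n = j, so T(j) = j/(2(j + 2)).
Then T(j+1) = T(j) + (1/((j + 2)(j + 3))) = (j/(2(j + 2))) + (1/((j + 2)(j + 3))).
Simplifying, T(j+1) = (j + 1)/(2(j + 3)) = (j+1)/(2((j+1) + 2)),
which is the closed form with n = j+1.
Hence, by induction on n, the claim holds for every n ≥ 1.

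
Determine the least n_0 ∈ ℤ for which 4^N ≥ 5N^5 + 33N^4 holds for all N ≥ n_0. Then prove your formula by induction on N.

At N = 9: 262144 < 511758, so the inequality fails and n_0 ≥ 10. We prove 4^N ≥ 5N^5 + 33N^4 for all N ≥ 10.
When N = 10: 4^N = 1048576 and 5N^5 + 33N^4 = 830000, so 1048576 ≥ 830000.
Inductive step: suppose the statement holds for some m ≥ 10, so 4^m ≥ 5m^5 + 33m^4.
Then 4^(m + 1) = 4·(4^m) ≥ 4·(5m^5 + 33m^4).
Also, for m ≥ 10 we have 4·(5m^5 + 33m^4) ≥ 5(m+1)^5 + 33(m+1)^4, since 4·(5m^5 + 33m^4) − (5(m+1)^5 + 33(m+1)^4) = 15m^5 + 74m^4 - 182m^3 - 248m^2 - 157m - 38, which is nonnegative for all m ≥ 10.
Combining, 4^(m + 1) ≥ 5(m+1)^5 + 33(m+1)^4.
Hence, by induction on N, the claim holds for every N ≥ 10.
Hence the smallest such n_0 is 10.

n_0 = 10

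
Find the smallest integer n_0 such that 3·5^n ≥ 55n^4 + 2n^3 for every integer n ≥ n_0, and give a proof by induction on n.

At n = 6: 46875 < 71712, so the inequality fails and n_0 ≥ 7. We prove 3·5^n ≥ 55n^4 + 2n^3 for all n ≥ 7.
When n = 7: 3·5^n = 234375 and 55n^4 + 2n^3 = 132741, so 234375 ≥ 132741.
Suppose the result is true for n = r, so 3·5^r ≥ 55r^4 + 2r^3.
Then 3·5^(r + 1) = 5·(3·5^r) ≥ 5·(55r^4 + 2r^3).
Also, for r ≥ 7 we have 5·(55r^4 + 2r^3) ≥ 55(r+1)^4 + 2(r+1)^3, since 5·(55r^4 + 2r^3) − (55(r+1)^4 + 2(r+1)^3) = 220r^4 - 212r^3 - 336r^2 - 226r - 57, which is nonnegative for all r ≥ 7.
Combining, 3·5^(r + 1) ≥ 55(r+1)^4 + 2(r+1)^3.
By induction, the statement is established for all n ≥ 7.
Hence the smallest such n_0 is 7.

n_0 = 7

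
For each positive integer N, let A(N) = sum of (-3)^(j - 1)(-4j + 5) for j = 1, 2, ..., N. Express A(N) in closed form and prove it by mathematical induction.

We claim A(N) = (-3)^N(N - 1) + 1 for all N ≥ 1.
When N = 1: A(1) = 1, and the closed form gives 1. They agree.
For the inductive step, assume it holds for an arbitrary j ≥ 1, so A(j) = (-3)^j(j - 1) + 1.
Then A(j+1) = A(j) + ((-3)^j(-4j + 1)) = ((-3)^j(j - 1) + 1) + ((-3)^j(-4j + 1)).
Simplifying, A(j+1) = (-3)^(j + 1)j + 1 = (-3)^(j+1)((j+1) - 1) + 1,
which is the closed form with N = j+1.
By induction, the statement is established for all N ≥ 1.

A(N) = (-3)^N(N - 1) + 1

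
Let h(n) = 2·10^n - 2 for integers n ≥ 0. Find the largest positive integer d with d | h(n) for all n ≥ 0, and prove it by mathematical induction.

Computing the first values: h(0) = 0 and h(1) = 18; gcd(0, 18) = 18, so d ≤ 18.
We prove 18 | 2·10^n - 2 for all n ≥ 0 by induction on n.
When n = 0: h(0) = 0 = 18·(0), so 18 | h(0).
Suppose the result is true for n = k, i.e. 18 | h(k). Then
h(k+1) = 2·10^(k+1) - 2 = 10·(2·10^k - 2) + 18 = 10·h(k) + 18. The first term is divisible by 18 by the inductive hypothesis, and 18 is divisible by 18. Hence 18 | h(k+1).
By induction, the statement is established for all n ≥ 0.
Therefore the largest such d is 18.

d = 18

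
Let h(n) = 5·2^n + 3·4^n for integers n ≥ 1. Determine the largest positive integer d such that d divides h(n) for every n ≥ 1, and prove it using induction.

d = 2

Computing the first values: h(1) = 22 and h(2) = 68; gcd(22, 68) = 2, so d ≤ 2.
We prove 2 | 5·2^n + 3·4^n for all n ≥ 1 by induction on n.
For the base case n = 1: h(1) = 22 = 2·(11), so 2 | h(1).
Suppose the result is true for n = m, i.e. 2 | h(m). Then
h(m+1) − 4·h(m) = (5·2^(m+1) + 3·4^(m+1)) − 4·(5·2^m + 3·4^m) = (5)·2^m·(2 − 4) = (-10)·2^m. Since 2 | h(m) by the inductive hypothesis, 2 | 4·h(m); and 2 | -10 since -10 = 2·-5. Therefore 2 | h(m+1).
By the principle of mathematical induction, the result holds for all n ≥ 1.
Therefore the largest such d is 2.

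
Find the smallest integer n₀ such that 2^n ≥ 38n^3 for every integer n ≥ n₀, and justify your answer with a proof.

n₀ = 18

At n = 17: 131072 < 186694, so the inequality fails and n₀ ≥ 18. We prove 2^n ≥ 38n^3 for all n ≥ 18.
For the base case n = 18: 2^n = 262144 and 38n^3 = 221616, so 262144 ≥ 221616.
Suppose the result is true for n = k, so 2^k ≥ 38k^3.
Then 2^(k + 1) = 2·(2^k) ≥ 2·(38k^3).
Also, for k ≥ 18 we have 2·(38k^3) ≥ 38(k+1)^3, since 2 ≥ (1 + 1/k)^3 for all k ≥ 18.
Combining, 2^(k + 1) ≥ 38(k+1)^3.
By the principle of mathematical induction, the result holds for all n ≥ 18.
Hence the smallest such n₀ is 18.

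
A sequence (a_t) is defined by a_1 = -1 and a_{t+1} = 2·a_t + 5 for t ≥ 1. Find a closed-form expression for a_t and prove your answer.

Computing the first terms: a_1 = -1, a_2 = 3, a_3 = 11. This suggests a_t = 2^(t + 1) - 5.
When t = 1: the formula gives -1 = -1 = a_1.
Inductive step: suppose the statement holds for some r ≥ 1, so a_r = 2^(r + 1) - 5.
Then a_{r+1} = 2·a_r + 5 = 2·(2^(r + 1) - 5) + 5 = 2^(r + 2) - 5 = 2^((r+1) + 1) - 5,
which is the claimed formula at t = r+1.
By the principle of mathematical induction, the result holds for all t ≥ 1.

a_t = 2^(t + 1) - 5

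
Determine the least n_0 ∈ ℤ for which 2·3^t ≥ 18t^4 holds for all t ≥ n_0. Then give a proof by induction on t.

n_0 = 11

At t = 10: 118098 < 180000, so the inequality fails and n_0 ≥ 11. We prove 2·3^t ≥ 18t^4 for all t ≥ 11.
For the base case t = 11: 2·3^t = 354294 and 18t^4 = 263538, so 354294 ≥ 263538.
Inductive step: suppose the statement holds for some r ≥ 11, so 2·3^r ≥ 18r^4.
Then 2·3^(r + 1) = 3·(2·3^r) ≥ 3·(18r^4).
Also, for r ≥ 11 we have 3·(18r^4) ≥ 18(r+1)^4, since 3 ≥ (1 + 1/r)^4 for all r ≥ 11.
Combining, 2·3^(r + 1) ≥ 18(r+1)^4.
By induction, the statement is established for all t ≥ 11.
Hence the smallest such n_0 is 11.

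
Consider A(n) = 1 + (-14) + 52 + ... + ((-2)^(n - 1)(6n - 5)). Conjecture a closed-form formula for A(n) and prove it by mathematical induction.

We claim A(n) = (-2)^n(-2n + 1) - 1 for all n ≥ 1.
For the base case n = 1: A(1) = 1, and the closed form gives 1. They agree.
Inductive step: suppose the statement holds for some m ≥ 1, so A(m) = (-2)^m(-2m + 1) - 1.
Then A(m+1) = A(m) + ((-2)^m(6m + 1)) = ((-2)^m(-2m + 1) - 1) + ((-2)^m(6m + 1)).
Simplifying, A(m+1) = -(-2)^(m + 1) + (-2)^(m + 2)m - 1 = (-2)^(m+1)(-2(m+1) + 1) - 1,
which is the closed form with n = m+1.
By the principle of mathematical induction, the result holds for all n ≥ 1.

A(n) = (-2)^n(-2n + 1) - 1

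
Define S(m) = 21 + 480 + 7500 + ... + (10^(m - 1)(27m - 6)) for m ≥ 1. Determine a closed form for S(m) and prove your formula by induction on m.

We claim S(m) = 10^m(3m - 1) + 1 for all m ≥ 1.
Base case (m = 1): S(1) = 21, and the closed form gives 21. They agree.
Inductive step: assume the claim holds for m = j, so S(j) = 10^j(3j - 1) + 1.
Then S(j+1) = S(j) + (10^j(27j + 21)) = (10^j(3j - 1) + 1) + (10^j(27j + 21)).
Simplifying, S(j+1) = 30·10^j·j + 20·10^j + 1 = 10^(j+1)(3(j+1) - 1) + 1,
which is the closed form with m = j+1.
This completes the induction.

S(m) = 10^m(3m - 1) + 1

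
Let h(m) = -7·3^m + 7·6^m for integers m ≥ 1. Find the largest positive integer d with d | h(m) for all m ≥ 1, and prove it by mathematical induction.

d = 21

Computing the first values: h(1) = 21 and h(2) = 189; gcd(21, 189) = 21, so d ≤ 21.
We prove 21 | -7·3^m + 7·6^m for all m ≥ 1 by induction on m.
When m = 1: h(1) = 21 = 21·(1), so 21 | h(1).
Suppose the result is true for m = p, i.e. 21 | h(p). Then
h(p+1) − 6·h(p) = (-7·3^(p+1) + 7·6^(p+1)) − 6·(-7·3^p + 7·6^p) = (-7)·3^p·(3 − 6) = (21)·3^p. Since 21 | h(p) by the inductive hypothesis, 21 | 6·h(p); and 21 | 21 since 21 = 21·1. Therefore 21 | h(p+1).
By induction, the statement is established for all m ≥ 1.
Therefore the largest such d is 21.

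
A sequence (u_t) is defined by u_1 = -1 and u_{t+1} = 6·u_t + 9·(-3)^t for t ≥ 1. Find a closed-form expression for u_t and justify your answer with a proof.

Computing the first terms: u_1 = -1, u_2 = -33, u_3 = -117. This suggests u_t = -(-3)^t - 4·6^(t - 1).
When t = 1: the formula gives -1 = -1 = u_1.
Inductive step: assume the claim holds for t = k, so u_k = -(-3)^k - 4·6^(k - 1).
Then u_{k+1} = 6·u_k + 9·(-3)^k = 6·(-(-3)^k - 4·6^(k - 1)) + 9·(-3)^k = -(-3)^(k + 1) - 4·6^k = -(-3)^(k+1) - 4·6^((k+1) - 1),
which is the claimed formula at t = k+1.
Hence, by induction on t, the claim holds for every t ≥ 1.

u_t = -(-3)^t - 4·6^(t - 1)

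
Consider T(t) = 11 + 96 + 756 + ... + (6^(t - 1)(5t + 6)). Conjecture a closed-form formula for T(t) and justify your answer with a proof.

We claim T(t) = 6^t(t + 1) - 1 for all t ≥ 1.
Base case (t = 1): T(1) = 11, and the closed form gives 11. They agree.
Inductive step: suppose the statement holds for some j ≥ 1, so T(j) = 6^j(j + 1) - 1.
Then T(j+1) = T(j) + (6^j(5j + 11)) = (6^j(j + 1) - 1) + (6^j(5j + 11)).
Simplifying, T(j+1) = 6·6^j·j + 12·6^j - 1 = 6^(j+1)((j+1) + 1) - 1,
which is the closed form with t = j+1.
By induction, the statement is established for all t ≥ 1.

T(t) = 6^t(t + 1) - 1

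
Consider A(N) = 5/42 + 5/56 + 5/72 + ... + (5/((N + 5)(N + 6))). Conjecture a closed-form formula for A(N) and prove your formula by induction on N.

A(N) = 5N/(6(N + 6))

We claim A(N) = 5N/(6(N + 6)) for all N ≥ 1.
For the base case N = 1: A(1) = 5/42, and the closed form gives 5/42. They agree.
Suppose the result is true for N = i, so A(i) = 5i/(6(i + 6)).
Then A(i+1) = A(i) + (5/((i + 6)(i + 7))) = (5i/(6(i + 6))) + (5/((i + 6)(i + 7))).
Simplifying, A(i+1) = 5(i + 1)/(6(i + 7)) = 5(i+1)/(6((i+1) + 6)),
which is the closed form with N = i+1.
Hence, by induction on N, the claim holds for every N ≥ 1.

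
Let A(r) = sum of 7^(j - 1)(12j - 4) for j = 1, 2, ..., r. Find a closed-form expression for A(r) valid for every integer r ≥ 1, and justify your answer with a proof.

A(r) = 7^r(2r - 1) + 1

We claim A(r) = 7^r(2r - 1) + 1 for all r ≥ 1.
Base step (r = 1): A(1) = 8, and the closed form gives 8. They agree.
Inductive step: suppose the statement holds for some j ≥ 1, so A(j) = 7^j(2j - 1) + 1.
Then A(j+1) = A(j) + (7^j(12j + 8)) = (7^j(2j - 1) + 1) + (7^j(12j + 8)).
Simplifying, A(j+1) = 14·7^j·j + 7·7^j + 1 = 7^(j+1)(2(j+1) - 1) + 1,
which is the closed form with r = j+1.
By the principle of mathematical induction, the result holds for all r ≥ 1.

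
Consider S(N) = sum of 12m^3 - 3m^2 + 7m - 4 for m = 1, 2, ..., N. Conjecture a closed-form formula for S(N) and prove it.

S(N) = N(3N^3 + 5N^2 + 5N - 1)

We claim S(N) = N(3N^3 + 5N^2 + 5N - 1) for all N ≥ 1.
When N = 1: S(1) = 12, and the closed form gives 12. They agree.
Inductive step: assume the claim holds for N = m, so S(m) = m(3m^3 + 5m^2 + 5m - 1).
Then S(m+1) = S(m) + (12m^3 + 33m^2 + 37m + 12) = (m(3m^3 + 5m^2 + 5m - 1)) + (12m^3 + 33m^2 + 37m + 12).
Simplifying, S(m+1) = (m + 1)(3m^3 + 14m^2 + 24m + 12) = (m+1)(3(m+1)^3 + 5(m+1)^2 + 5(m+1) - 1),
which is the closed form with N = m+1.
By the principle of mathematical induction, the result holds for all N ≥ 1.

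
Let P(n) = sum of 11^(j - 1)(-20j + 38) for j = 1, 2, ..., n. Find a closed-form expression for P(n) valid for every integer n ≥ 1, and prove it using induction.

We claim P(n) = 2·11^n(-n + 2) - 4 for all n ≥ 1.
Base step (n = 1): P(1) = 18, and the closed form gives 18. They agree.
Suppose the result is true for n = j, so P(j) = 2·11^j(-j + 2) - 4.
Then P(j+1) = P(j) + (11^j(-20j + 18)) = (2·11^j(-j + 2) - 4) + (11^j(-20j + 18)).
Simplifying, P(j+1) = -22·11^j·j + 22·11^j - 4 = 2·11^(j+1)(-(j+1) + 2) - 4,
which is the closed form with n = j+1.
This completes the induction.

P(n) = 2·11^n(-n + 2) - 4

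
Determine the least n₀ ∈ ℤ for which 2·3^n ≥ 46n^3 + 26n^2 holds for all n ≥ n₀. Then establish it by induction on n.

n₀ = 9

At n = 8: 13122 < 25216, so the inequality fails and n₀ ≥ 9. We prove 2·3^n ≥ 46n^3 + 26n^2 for all n ≥ 9.
Base step (n = 9): 2·3^n = 39366 and 46n^3 + 26n^2 = 35640, so 39366 ≥ 35640.
Inductive step: suppose the statement holds for some k ≥ 9, so 2·3^k ≥ 46k^3 + 26k^2.
Then 2·3^(k + 1) = 3·(2·3^k) ≥ 3·(46k^3 + 26k^2).
Also, for k ≥ 9 we have 3·(46k^3 + 26k^2) ≥ 46(k+1)^3 + 26(k+1)^2, since 3·(46k^3 + 26k^2) − (46(k+1)^3 + 26(k+1)^2) = 92k^3 - 86k^2 - 190k - 72, which is nonnegative for all k ≥ 9.
Combining, 2·3^(k + 1) ≥ 46(k+1)^3 + 26(k+1)^2.
Hence, by induction on n, the claim holds for every n ≥ 9.
Hence the smallest such n₀ is 9.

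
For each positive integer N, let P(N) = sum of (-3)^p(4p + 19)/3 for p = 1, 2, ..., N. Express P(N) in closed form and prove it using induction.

We claim P(N) = (-3)^N(N + 5) - 5 for all N ≥ 1.
When N = 1: P(1) = -23, and the closed form gives -23. They agree.
For the inductive step, assume it holds for an arbitrary p ≥ 1, so P(p) = (-3)^p(p + 5) - 5.
Then P(p+1) = P(p) + ((-3)^p(-4p - 23)) = ((-3)^p(p + 5) - 5) + ((-3)^p(-4p - 23)).
Simplifying, P(p+1) = -3(-3)^p·p - 18(-3)^p - 5 = (-3)^(p+1)((p+1) + 5) - 5,
which is the closed form with N = p+1.
By the principle of mathematical induction, the result holds for all N ≥ 1.

P(N) = (-3)^N(N + 5) - 5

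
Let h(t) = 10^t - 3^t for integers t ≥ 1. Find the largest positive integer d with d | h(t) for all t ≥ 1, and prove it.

Computing the first values: h(1) = 7 and h(2) = 91; gcd(7, 91) = 7, so d ≤ 7.
We prove 7 | 10^t - 3^t for all t ≥ 1 by induction on t.
Base step (t = 1): h(1) = 7 = 7·(1), so 7 | h(1).
Inductive step: suppose the statement holds for some k ≥ 1, i.e. 7 | h(k). Then
10^{k+1} − 3^{k+1} = 10·10^k − 3·3^k = 10·(10^k − 3^k) + (7)·3^k. The first term is divisible by 7 by the inductive hypothesis, and the second term (7)·3^k is divisible by 7 since 7 | 7. Hence 7 | h(k+1).
This completes the induction.
Therefore the largest such d is 7.

d = 7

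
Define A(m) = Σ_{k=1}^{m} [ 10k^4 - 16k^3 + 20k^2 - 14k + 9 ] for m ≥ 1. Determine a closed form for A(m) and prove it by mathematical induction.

A(m) = m(2m^4 + m^3 + 2m^2 - m + 5)

We claim A(m) = m(2m^4 + m^3 + 2m^2 - m + 5) for all m ≥ 1.
Base step (m = 1): A(1) = 9, and the closed form gives 9. They agree.
Suppose the result is true for m = k, so A(k) = k(2k^4 + k^3 + 2k^2 - k + 5).
Then A(k+1) = A(k) + (10k^4 + 24k^3 + 32k^2 + 18k + 9) = (k(2k^4 + k^3 + 2k^2 - k + 5)) + (10k^4 + 24k^3 + 32k^2 + 18k + 9).
Simplifying, A(k+1) = (k + 1)(2k^4 + 9k^3 + 17k^2 + 14k + 9) = (k+1)(2(k+1)^4 + (k+1)^3 + 2(k+1)^2 - (k+1) + 5),
which is the closed form with m = k+1.
By the principle of mathematical induction, the result holds for all m ≥ 1.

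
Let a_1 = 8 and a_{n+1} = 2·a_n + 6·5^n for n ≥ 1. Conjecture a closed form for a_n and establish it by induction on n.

a_n = -2^n + 2·5^n

Computing the first terms: a_1 = 8, a_2 = 46, a_3 = 242. This suggests a_n = -2^n + 2·5^n.
When n = 1: the formula gives 8 = 8 = a_1.
Inductive step: assume the claim holds for n = k, so a_k = -2^k + 2·5^k.
Then a_{k+1} = 2·a_k + 6·5^k = 2·(-2^k + 2·5^k) + 6·5^k = -2^(k + 1) + 2·5^(k + 1),
which is the claimed formula at n = k+1.
Hence, by induction on n, the claim holds for every n ≥ 1.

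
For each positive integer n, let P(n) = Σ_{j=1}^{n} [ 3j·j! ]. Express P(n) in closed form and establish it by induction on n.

We claim P(n) = 3(n + 1)! - 3 for all n ≥ 1.
Base case (n = 1): P(1) = 3, and the closed form gives 3. They agree.
For the inductive step, assume it holds for an arbitrary j ≥ 1, so P(j) = 3(j + 1)! - 3.
Then P(j+1) = P(j) + (3(j + 1)(j + 1)!) = (3(j + 1)! - 3) + (3(j + 1)(j + 1)!).
Simplifying, P(j+1) = 3((j+1) + 1)! - 3,
which is the closed form with n = j+1.
By the principle of mathematical induction, the result holds for all n ≥ 1.

P(n) = 3(n + 1)! - 3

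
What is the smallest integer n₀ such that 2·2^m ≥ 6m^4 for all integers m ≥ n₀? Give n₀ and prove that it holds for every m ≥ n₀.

At m = 18: 524288 < 629856, so the inequality fails and n₀ ≥ 19. We prove 2·2^m ≥ 6m^4 for all m ≥ 19.
When m = 19: 2·2^m = 1048576 and 6m^4 = 781926, so 1048576 ≥ 781926.
For the inductive step, assume it holds for an arbitrary r ≥ 19, so 2·2^r ≥ 6r^4.
Then 2·2^(r + 1) = 2·(2·2^r) ≥ 2·(6r^4).
Also, for r ≥ 19 we have 2·(6r^4) ≥ 6(r+1)^4, since 2 ≥ (1 + 1/r)^4 for all r ≥ 19.
Combining, 2·2^(r + 1) ≥ 6(r+1)^4.
By the principle of mathematical induction, the result holds for all m ≥ 19.
Hence the smallest such n₀ is 19.

n₀ = 19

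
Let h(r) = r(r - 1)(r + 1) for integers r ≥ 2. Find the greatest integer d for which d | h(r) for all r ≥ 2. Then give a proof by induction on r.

Computing the first values: h(2) = 6 and h(3) = 24; gcd(6, 24) = 6, so d ≤ 6.
We prove 6 | r(r - 1)(r + 1) for all r ≥ 2 by induction on r.
Base case (r = 2): h(2) = 6 = 6·(1), so 6 | h(2).
For the inductive step, assume it holds for an arbitrary p ≥ 2, i.e. 6 | h(p). Then
h(p+1) − h(p) = p·(p+1)·(p+2) − (p-1)·p·(p+1) = p·(p+1)·[(p+2) − (p-1)] = 3·p·(p+1). The product of 2 consecutive integers is divisible by (2)! = 2, so h(p+1) − h(p) is divisible by 3·2 = 6. By the inductive hypothesis 6 | h(p), hence 6 | h(p+1).
By the principle of mathematical induction, the result holds for all r ≥ 2.
Therefore the largest such d is 6.

d = 6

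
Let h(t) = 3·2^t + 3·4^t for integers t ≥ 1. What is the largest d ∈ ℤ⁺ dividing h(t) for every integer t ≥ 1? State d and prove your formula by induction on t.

Computing the first values: h(1) = 18 and h(2) = 60; gcd(18, 60) = 6, so d ≤ 6.
We prove 6 | 3·2^t + 3·4^t for all t ≥ 1 by induction on t.
When t = 1: h(1) = 18 = 6·(3), so 6 | h(1).
Suppose the result is true for t = r, i.e. 6 | h(r). Then
h(r+1) − 4·h(r) = (3·2^(r+1) + 3·4^(r+1)) − 4·(3·2^r + 3·4^r) = (3)·2^r·(2 − 4) = (-6)·2^r. Since 6 | h(r) by the inductive hypothesis, 6 | 4·h(r); and 6 | -6 since -6 = 6·-1. Therefore 6 | h(r+1).
By induction, the statement is established for all t ≥ 1.
Therefore the largest such d is 6.

d = 6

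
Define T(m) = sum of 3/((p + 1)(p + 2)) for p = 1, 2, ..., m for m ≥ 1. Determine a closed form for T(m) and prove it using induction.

We claim T(m) = 3m/(2(m + 2)) for all m ≥ 1.
For the base case m = 1: T(1) = 1/2, and the closed form gives 1/2. They agree.
Suppose the result is true for m = p, so T(p) = 3p/(2(p + 2)).
Then T(p+1) = T(p) + (3/((p + 2)(p + 3))) = (3p/(2(p + 2))) + (3/((p + 2)(p + 3))).
Simplifying, T(p+1) = 3(p + 1)/(2(p + 3)) = 3(p+1)/(2((p+1) + 2)),
which is the closed form with m = p+1.
This completes the induction.

T(m) = 3m/(2(m + 2))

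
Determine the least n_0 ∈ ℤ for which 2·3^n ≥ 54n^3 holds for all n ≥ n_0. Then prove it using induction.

n_0 = 9

At n = 8: 13122 < 27648, so the inequality fails and n_0 ≥ 9. We prove 2·3^n ≥ 54n^3 for all n ≥ 9.
Base case (n = 9): 2·3^n = 39366 and 54n^3 = 39366, so 39366 ≥ 39366.
For the inductive step, assume it holds for an arbitrary i ≥ 9, so 2·3^i ≥ 54i^3.
Then 2·3^(i + 1) = 3·(2·3^i) ≥ 3·(54i^3).
Also, for i ≥ 9 we have 3·(54i^3) ≥ 54(i+1)^3, since 3 ≥ (1 + 1/i)^3 for all i ≥ 9.
Combining, 2·3^(i + 1) ≥ 54(i+1)^3.
This completes the induction.
Hence the smallest such n_0 is 9.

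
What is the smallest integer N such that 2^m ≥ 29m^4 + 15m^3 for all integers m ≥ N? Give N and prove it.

N = 23

At m = 22: 4194304 < 6953144, so the inequality fails and N ≥ 23. We prove 2^m ≥ 29m^4 + 15m^3 for all m ≥ 23.
Base step (m = 23): 2^m = 8388608 and 29m^4 + 15m^3 = 8297894, so 8388608 ≥ 8297894.
Inductive step: suppose the statement holds for some i ≥ 23, so 2^i ≥ 29i^4 + 15i^3.
Then 2^(i + 1) = 2·(2^i) ≥ 2·(29i^4 + 15i^3).
Also, for i ≥ 23 we have 2·(29i^4 + 15i^3) ≥ 29(i+1)^4 + 15(i+1)^3, since 2·(29i^4 + 15i^3) − (29(i+1)^4 + 15(i+1)^3) = 29i^4 - 101i^3 - 219i^2 - 161i - 44, which is nonnegative for all i ≥ 23.
Combining, 2^(i + 1) ≥ 29(i+1)^4 + 15(i+1)^3.
This completes the induction.
Hence the smallest such N is 23.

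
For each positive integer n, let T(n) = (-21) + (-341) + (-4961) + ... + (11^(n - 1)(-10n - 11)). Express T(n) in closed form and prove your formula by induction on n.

We claim T(n) = -11^n(n + 1) + 1 for all n ≥ 1.
For the base case n = 1: T(1) = -21, and the closed form gives -21. They agree.
For the inductive step, assume it holds for an arbitrary m ≥ 1, so T(m) = -11^m(m + 1) + 1.
Then T(m+1) = T(m) + (11^m(-10m - 21)) = (-11^m(m + 1) + 1) + (11^m(-10m - 21)).
Simplifying, T(m+1) = -11·11^m·m - 22·11^m + 1 = -11^(m+1)((m+1) + 1) + 1,
which is the closed form with n = m+1.
By induction, the statement is established for all n ≥ 1.

T(n) = -11^n(n + 1) + 1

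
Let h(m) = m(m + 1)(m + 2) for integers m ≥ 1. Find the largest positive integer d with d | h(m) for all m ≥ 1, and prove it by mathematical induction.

Computing the first values: h(1) = 6 and h(2) = 24; gcd(6, 24) = 6, so d ≤ 6.
We prove 6 | m(m + 1)(m + 2) for all m ≥ 1 by induction on m.
For the base case m = 1: h(1) = 6 = 6·(1), so 6 | h(1).
For the inductive step, assume it holds for an arbitrary p ≥ 1, i.e. 6 | h(p). Then
h(p+1) − h(p) = (p+1)·(p+2)·(p+3) − p·(p+1)·(p+2) = (p+1)·(p+2)·[(p+3) − p] = 3·(p+1)·(p+2). The product of 2 consecutive integers is divisible by (2)! = 2, so h(p+1) − h(p) is divisible by 3·2 = 6. By the inductive hypothesis 6 | h(p), hence 6 | h(p+1).
By the principle of mathematical induction, the result holds for all m ≥ 1.
Therefore the largest such d is 6.

d = 6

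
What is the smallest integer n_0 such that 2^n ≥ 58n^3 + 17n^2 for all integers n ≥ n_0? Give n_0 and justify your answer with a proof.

n_0 = 19

At n = 18: 262144 < 343764, so the inequality fails and n_0 ≥ 19. We prove 2^n ≥ 58n^3 + 17n^2 for all n ≥ 19.
When n = 19: 2^n = 524288 and 58n^3 + 17n^2 = 403959, so 524288 ≥ 403959.
For the inductive step, assume it holds for an arbitrary i ≥ 19, so 2^i ≥ 58i^3 + 17i^2.
Then 2^(i + 1) = 2·(2^i) ≥ 2·(58i^3 + 17i^2).
Also, for i ≥ 19 we have 2·(58i^3 + 17i^2) ≥ 58(i+1)^3 + 17(i+1)^2, since 2·(58i^3 + 17i^2) − (58(i+1)^3 + 17(i+1)^2) = 58i^3 - 157i^2 - 208i - 75, which is nonnegative for all i ≥ 19.
Combining, 2^(i + 1) ≥ 58(i+1)^3 + 17(i+1)^2.
By the principle of mathematical induction, the result holds for all n ≥ 19.
Hence the smallest such n_0 is 19.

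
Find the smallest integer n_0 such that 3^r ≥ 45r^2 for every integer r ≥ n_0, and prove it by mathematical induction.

n_0 = 8

At r = 7: 2187 < 2205, so the inequality fails and n_0 ≥ 8. We prove 3^r ≥ 45r^2 for all r ≥ 8.
Base case (r = 8): 3^r = 6561 and 45r^2 = 2880, so 6561 ≥ 2880.
Inductive step: suppose the statement holds for some p ≥ 8, so 3^p ≥ 45p^2.
Then 3^(p + 1) = 3·(3^p) ≥ 3·(45p^2).
Also, for p ≥ 8 we have 3·(45p^2) ≥ 45(p+1)^2, since 3 ≥ (1 + 1/p)^2 for all p ≥ 8.
Combining, 3^(p + 1) ≥ 45(p+1)^2.
This completes the induction.
Hence the smallest such n_0 is 8.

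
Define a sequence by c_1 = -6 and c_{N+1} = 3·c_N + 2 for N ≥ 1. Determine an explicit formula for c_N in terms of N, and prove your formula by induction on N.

c_N = -5·3^(N - 1) - 1

Computing the first terms: c_1 = -6, c_2 = -16, c_3 = -46. This suggests c_N = -5·3^(N - 1) - 1.
For the base case N = 1: the formula gives -6 = -6 = c_1.
Suppose the result is true for N = r, so c_r = -5·3^(r - 1) - 1.
Then c_{r+1} = 3·c_r + 2 = 3·(-5·3^(r - 1) - 1) + 2 = -5·3^r - 1 = -5·3^((r+1) - 1) - 1,
which is the claimed formula at N = r+1.
Hence, by induction on N, the claim holds for every N ≥ 1.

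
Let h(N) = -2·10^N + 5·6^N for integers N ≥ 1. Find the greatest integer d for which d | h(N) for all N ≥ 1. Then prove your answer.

Computing the first values: h(1) = 10 and h(2) = -20; gcd(10, -20) = 10, so d ≤ 10.
We prove 10 | -2·10^N + 5·6^N for all N ≥ 1 by induction on N.
Base case (N = 1): h(1) = 10 = 10·(1), so 10 | h(1).
Inductive step: assume the claim holds for N = i, i.e. 10 | h(i). Then
h(i+1) − 10·h(i) = (-2·10^(i+1) + 5·6^(i+1)) − 10·(-2·10^i + 5·6^i) = (5)·6^i·(6 − 10) = (-20)·6^i. Since 10 | h(i) by the inductive hypothesis, 10 | 10·h(i); and 10 | -20 since -20 = 10·-2. Therefore 10 | h(i+1).
By induction, the statement is established for all N ≥ 1.
Therefore the largest such d is 10.

d = 10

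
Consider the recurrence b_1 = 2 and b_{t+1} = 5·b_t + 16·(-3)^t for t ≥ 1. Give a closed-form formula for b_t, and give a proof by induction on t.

b_t = -2(-3)^t - 4·5^(t - 1)

Computing the first terms: b_1 = 2, b_2 = -38, b_3 = -46. This suggests b_t = -2(-3)^t - 4·5^(t - 1).
Base step (t = 1): the formula gives 2 = 2 = b_1.
Inductive step: suppose the statement holds for some m ≥ 1, so b_m = -2(-3)^m - 4·5^(m - 1).
Then b_{m+1} = 5·b_m + 16·(-3)^m = 5·(-2(-3)^m - 4·5^(m - 1)) + 16·(-3)^m = -2(-3)^(m + 1) - 4·5^m = -2(-3)^(m+1) - 4·5^((m+1) - 1),
which is the claimed formula at t = m+1.
By the principle of mathematical induction, the result holds for all t ≥ 1.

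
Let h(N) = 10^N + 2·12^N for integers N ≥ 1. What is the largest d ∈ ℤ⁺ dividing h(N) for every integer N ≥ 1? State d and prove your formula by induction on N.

Computing the first values: h(1) = 34 and h(2) = 388; gcd(34, 388) = 2, so d ≤ 2.
We prove 2 | 10^N + 2·12^N for all N ≥ 1 by induction on N.
Base case (N = 1): h(1) = 34 = 2·(17), so 2 | h(1).
Inductive step: assume the claim holds for N = i, i.e. 2 | h(i). Then
h(i+1) − 12·h(i) = (10^(i+1) + 2·12^(i+1)) − 12·(10^i + 2·12^i) = (1)·10^i·(10 − 12) = (-2)·10^i. Since 2 | h(i) by the inductive hypothesis, 2 | 12·h(i); and 2 | -2 since -2 = 2·-1. Therefore 2 | h(i+1).
By the principle of mathematical induction, the result holds for all N ≥ 1.
Therefore the largest such d is 2.

d = 2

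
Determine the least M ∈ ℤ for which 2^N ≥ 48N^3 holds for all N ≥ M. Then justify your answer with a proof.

M = 19

At N = 18: 262144 < 279936, so the inequality fails and M ≥ 19. We prove 2^N ≥ 48N^3 for all N ≥ 19.
Base case (N = 19): 2^N = 524288 and 48N^3 = 329232, so 524288 ≥ 329232.
For the inductive step, assume it holds for an arbitrary p ≥ 19, so 2^p ≥ 48p^3.
Then 2^(p + 1) = 2·(2^p) ≥ 2·(48p^3).
Also, for p ≥ 19 we have 2·(48p^3) ≥ 48(p+1)^3, since 2 ≥ (1 + 1/p)^3 for all p ≥ 19.
Combining, 2^(p + 1) ≥ 48(p+1)^3.
Hence, by induction on N, the claim holds for every N ≥ 19.
Hence the smallest such M is 19.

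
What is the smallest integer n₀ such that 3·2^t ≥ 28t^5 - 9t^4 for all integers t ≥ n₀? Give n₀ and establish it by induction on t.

At t = 26: 201326592 < 328565744, so the inequality fails and n₀ ≥ 27. We prove 3·2^t ≥ 28t^5 - 9t^4 for all t ≥ 27.
When t = 27: 3·2^t = 402653184 and 28t^5 - 9t^4 = 396986427, so 402653184 ≥ 396986427.
Inductive step: suppose the statement holds for some m ≥ 27, so 3·2^m ≥ 28m^5 - 9m^4.
Then 3·2^(m + 1) = 2·(3·2^m) ≥ 2·(28m^5 - 9m^4).
Also, for m ≥ 27 we have 2·(28m^5 - 9m^4) ≥ 28(m+1)^5 - 9(m+1)^4, since 2·(28m^5 - 9m^4) − (28(m+1)^5 - 9(m+1)^4) = 28m^5 - 149m^4 - 244m^3 - 226m^2 - 104m - 19, which is nonnegative for all m ≥ 27.
Combining, 3·2^(m + 1) ≥ 28(m+1)^5 - 9(m+1)^4.
By induction, the statement is established for all t ≥ 27.
Hence the smallest such n₀ is 27.

n₀ = 27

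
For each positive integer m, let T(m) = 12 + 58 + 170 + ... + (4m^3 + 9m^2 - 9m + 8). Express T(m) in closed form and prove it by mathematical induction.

We claim T(m) = m(m + 5)(m^2 + 1) for all m ≥ 1.
When m = 1: T(1) = 12, and the closed form gives 12. They agree.
Suppose the result is true for m = p, so T(p) = p(p^3 + 5p^2 + p + 5).
Then T(p+1) = T(p) + (4p^3 + 21p^2 + 21p + 12) = (p(p^3 + 5p^2 + p + 5)) + (4p^3 + 21p^2 + 21p + 12).
Simplifying, T(p+1) = (p + 1)(p + 6)(p^2 + 2p + 2) = (p+1)((p+1) + 5)((p+1)^2 + 1),
which is the closed form with m = p+1.
This completes the induction.

T(m) = m(m + 5)(m^2 + 1)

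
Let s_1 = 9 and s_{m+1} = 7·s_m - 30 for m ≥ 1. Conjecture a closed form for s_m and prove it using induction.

Computing the first terms: s_1 = 9, s_2 = 33, s_3 = 201. This suggests s_m = 4·7^(m - 1) + 5.
Base step (m = 1): the formula gives 9 = 9 = s_1.
Inductive step: suppose the statement holds for some p ≥ 1, so s_p = 4·7^(p - 1) + 5.
Then s_{p+1} = 7·s_p - 30 = 7·(4·7^(p - 1) + 5) - 30 = 4·7^p + 5 = 4·7^((p+1) - 1) + 5,
which is the claimed formula at m = p+1.
By the principle of mathematical induction, the result holds for all m ≥ 1.

s_m = 4·7^(m - 1) + 5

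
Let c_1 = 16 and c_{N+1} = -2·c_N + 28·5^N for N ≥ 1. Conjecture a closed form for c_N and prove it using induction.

Computing the first terms: c_1 = 16, c_2 = 108, c_3 = 484. This suggests c_N = -(-2)^(N + 1) + 4·5^N.
Base step (N = 1): the formula gives 16 = 16 = c_1.
Inductive step: suppose the statement holds for some k ≥ 1, so c_k = -(-2)^(k + 1) + 4·5^k.
Then c_{k+1} = -2·c_k + 28·5^k = -2·(-(-2)^(k + 1) + 4·5^k) + 28·5^k = -(-2)^(k + 2) + 4·5^(k + 1) = -(-2)^((k+1) + 1) + 4·5^(k+1),
which is the claimed formula at N = k+1.
By the principle of mathematical induction, the result holds for all N ≥ 1.

c_N = -(-2)^(N + 1) + 4·5^N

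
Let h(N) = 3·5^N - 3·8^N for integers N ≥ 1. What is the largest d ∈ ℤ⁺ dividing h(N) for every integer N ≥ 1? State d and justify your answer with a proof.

d = 9

Computing the first values: h(1) = -9 and h(2) = -117; gcd(-9, -117) = 9, so d ≤ 9.
We prove 9 | 3·5^N - 3·8^N for all N ≥ 1 by induction on N.
Base case (N = 1): h(1) = -9 = 9·(-1), so 9 | h(1).
Inductive step: suppose the statement holds for some i ≥ 1, i.e. 9 | h(i). Then
h(i+1) − 8·h(i) = (3·5^(i+1) - 3·8^(i+1)) − 8·(3·5^i - 3·8^i) = (3)·5^i·(5 − 8) = (-9)·5^i. Since 9 | h(i) by the inductive hypothesis, 9 | 8·h(i); and 9 | -9 since -9 = 9·-1. Therefore 9 | h(i+1).
By the principle of mathematical induction, the result holds for all N ≥ 1.
Therefore the largest such d is 9.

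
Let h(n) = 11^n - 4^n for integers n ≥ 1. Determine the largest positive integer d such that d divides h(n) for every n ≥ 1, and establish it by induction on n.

d = 7

Computing the first values: h(1) = 7 and h(2) = 105; gcd(7, 105) = 7, so d ≤ 7.
We prove 7 | 11^n - 4^n for all n ≥ 1 by induction on n.
Base step (n = 1): h(1) = 7 = 7·(1), so 7 | h(1).
Inductive step: assume the claim holds for n = j, i.e. 7 | h(j). Then
11^{j+1} − 4^{j+1} = 11·11^j − 4·4^j = 11·(11^j − 4^j) + (7)·4^j. The first term is divisible by 7 by the inductive hypothesis, and the second term (7)·4^j is divisible by 7 since 7 | 7. Hence 7 | h(j+1).
By the principle of mathematical induction, the result holds for all n ≥ 1.
Therefore the largest such d is 7.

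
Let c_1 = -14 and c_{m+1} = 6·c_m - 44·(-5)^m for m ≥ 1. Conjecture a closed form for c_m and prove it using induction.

Computing the first terms: c_1 = -14, c_2 = 136, c_3 = -284. This suggests c_m = 4(-5)^m + 6^m.
Base step (m = 1): the formula gives -14 = -14 = c_1.
Inductive step: assume the claim holds for m = r, so c_r = 4(-5)^r + 6^r.
Then c_{r+1} = 6·c_r - 44·(-5)^r = 6·(4(-5)^r + 6^r) - 44·(-5)^r = 4(-5)^(r + 1) + 6^(r + 1),
which is the claimed formula at m = r+1.
By induction, the statement is established for all m ≥ 1.

c_m = 4(-5)^m + 6^m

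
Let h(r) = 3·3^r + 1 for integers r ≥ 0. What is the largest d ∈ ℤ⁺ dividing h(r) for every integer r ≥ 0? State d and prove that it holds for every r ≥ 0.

Computing the first values: h(0) = 4 and h(1) = 10; gcd(4, 10) = 2, so d ≤ 2.
We prove 2 | 3·3^r + 1 for all r ≥ 0 by induction on r.
Base step (r = 0): h(0) = 4 = 2·(2), so 2 | h(0).
Suppose the result is true for r = i, i.e. 2 | h(i). Then
h(i+1) = 3·3^(i+1) + 1 = 3·(3·3^i + 1) - 2 = 3·h(i) - 2. The first term is divisible by 2 by the inductive hypothesis, and -2 is divisible by 2. Hence 2 | h(i+1).
This completes the induction.
Therefore the largest such d is 2.

d = 2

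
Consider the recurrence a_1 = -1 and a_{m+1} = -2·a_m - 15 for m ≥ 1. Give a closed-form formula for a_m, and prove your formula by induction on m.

a_m = (-2)^(m + 1) - 5

Computing the first terms: a_1 = -1, a_2 = -13, a_3 = 11. This suggests a_m = (-2)^(m + 1) - 5.
For the base case m = 1: the formula gives -1 = -1 = a_1.
For the inductive step, assume it holds for an arbitrary k ≥ 1, so a_k = (-2)^(k + 1) - 5.
Then a_{k+1} = -2·a_k - 15 = -2·((-2)^(k + 1) - 5) - 15 = (-2)^(k + 2) - 5 = (-2)^((k+1) + 1) - 5,
which is the claimed formula at m = k+1.
By the principle of mathematical induction, the result holds for all m ≥ 1.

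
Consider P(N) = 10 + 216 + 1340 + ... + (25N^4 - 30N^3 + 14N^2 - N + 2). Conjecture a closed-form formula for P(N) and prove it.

We claim P(N) = N(5N^4 + 5N^3 - 2N^2 - N + 3) for all N ≥ 1.
Base step (N = 1): P(1) = 10, and the closed form gives 10. They agree.
Inductive step: suppose the statement holds for some r ≥ 1, so P(r) = r(5r^4 + 5r^3 - 2r^2 - r + 3).
Then P(r+1) = P(r) + (25r^4 + 70r^3 + 74r^2 + 37r + 10) = (r(5r^4 + 5r^3 - 2r^2 - r + 3)) + (25r^4 + 70r^3 + 74r^2 + 37r + 10).
Simplifying, P(r+1) = (r + 1)(5r^4 + 25r^3 + 43r^2 + 30r + 10) = (r+1)(5(r+1)^4 + 5(r+1)^3 - 2(r+1)^2 - (r+1) + 3),
which is the closed form with N = r+1.
By induction, the statement is established for all N ≥ 1.

P(N) = N(5N^4 + 5N^3 - 2N^2 - N + 3)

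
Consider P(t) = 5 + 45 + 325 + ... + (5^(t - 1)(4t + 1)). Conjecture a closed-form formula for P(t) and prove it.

We claim P(t) = 5^t·t for all t ≥ 1.
When t = 1: P(1) = 5, and the closed form gives 5. They agree.
Inductive step: suppose the statement holds for some r ≥ 1, so P(r) = 5^r·r.
Then P(r+1) = P(r) + (5^r(4r + 5)) = (5^r·r) + (5^r(4r + 5)).
Simplifying, P(r+1) = 5^(r + 1)(r + 1) = 5^(r+1)·(r+1),
which is the closed form with t = r+1.
By induction, the statement is established for all t ≥ 1.

P(t) = 5^t·t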